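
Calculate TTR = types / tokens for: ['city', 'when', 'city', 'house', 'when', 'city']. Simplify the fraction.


Tokens: 6
Unique types: ('city', 'house', 'when') = 3
TTR = 3/6
Simplify: divide both by 3 -> 1/2
TTR = 1/2

1/2


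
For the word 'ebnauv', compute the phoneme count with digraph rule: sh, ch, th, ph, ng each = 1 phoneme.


Parsing 'ebnauv' greedily, digraphs first:
  'e' -> vowel phoneme (phonemes so far: 1)
  'b' -> consonant phoneme (phonemes so far: 2)
  'n' -> consonant phoneme (phonemes so far: 3)
  'a' -> vowel phoneme (phonemes so far: 4)
  'u' -> vowel phoneme (phonemes so far: 5)
  'v' -> consonant phoneme (phonemes so far: 6)
Total phonemes: 6

6


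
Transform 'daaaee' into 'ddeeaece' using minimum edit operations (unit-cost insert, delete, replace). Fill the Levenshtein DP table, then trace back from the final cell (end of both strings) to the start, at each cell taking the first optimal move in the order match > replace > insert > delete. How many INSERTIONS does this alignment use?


Edit distance = 4. Backtracking from cell (6, 8) with preference match > replace > insert > delete,
then listing the resulting alignment 'daaaee' -> 'ddeeaece' left to right:
  Step 1: insert 'd' [insertion #1]
  Step 2: keep 'd'
  Step 3: replace a->e
  Step 4: replace a->e
  Step 5: keep 'a'
  Step 6: keep 'e'
  Step 7: insert 'c' [insertion #2]
  Step 8: keep 'e'
Total insertions: 2

2


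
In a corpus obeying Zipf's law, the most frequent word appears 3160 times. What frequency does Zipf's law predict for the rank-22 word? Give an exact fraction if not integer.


Zipf's law: freq(rank) = f1 / rank
f1 = 3160, rank = 22
freq = 3160 / 22
GCD(3160, 22) = 2
Simplified: 1580/11

1580/11


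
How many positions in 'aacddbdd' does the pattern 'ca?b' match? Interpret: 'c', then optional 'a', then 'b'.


Pattern: ca?b means 'c', then optional 'a', then 'b'.
Scanning 'aacddbdd' position-by-position:
  Pos 0: window 'aac' -> no
  Pos 1: window 'acd' -> no
  Pos 2: window 'cdd' -> no
  Pos 3: window 'ddb' -> no
  Pos 4: window 'dbd' -> no
  Pos 5: window 'bdd' -> no
  Pos 6: window 'dd' -> no
  Pos 7: window 'd' -> no
Total matches: 0

0


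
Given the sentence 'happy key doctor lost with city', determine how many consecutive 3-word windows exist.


Word trigrams from [6] words:
  Trigram 1: (happy key doctor)
  Trigram 2: (key doctor lost)
  Trigram 3: (doctor lost with)
  Trigram 4: (lost with city)
Total word trigrams: 6 - 2 = 4

4


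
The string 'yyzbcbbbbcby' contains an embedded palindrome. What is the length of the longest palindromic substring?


Scanning 'yyzbcbbbbcby' for palindromic substrings.
Substring at positions 3-10: 'bcbbbbcb'.
Check: reverse('bcbbbbcb') = 'bcbbbbcb' -> palindrome confirmed.
Neighbouring characters ('z' / 'y') break symmetry, so it cannot extend further.
No longer palindromic substring exists; longest length = 8

8


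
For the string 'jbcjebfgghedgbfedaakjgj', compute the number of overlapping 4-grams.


String 'jbcjebfgghedgbfedaakjgj' has length L = 23.
Number of overlapping n-grams = L - n + 1
Substituting: 23 - 4 + 1 = 20

20


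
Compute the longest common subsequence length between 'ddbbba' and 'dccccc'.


DP table for LCS of 'ddbbba' and 'dccccc':
       d  c  c  c  c  c
    0  0  0  0  0  0  0
  d 0  1  1  1  1  1  1
  d 0  1  1  1  1  1  1
  b 0  1  1  1  1  1  1
  b 0  1  1  1  1  1  1
  b 0  1  1  1  1  1  1
  a 0  1  1  1  1  1  1
LCS: 'd'
LCS length = 1

1


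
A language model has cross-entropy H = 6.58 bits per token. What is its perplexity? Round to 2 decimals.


Perplexity formula: PP = 2^H
H = 6.58
PP = 2^6.58
Decompose: 2^6.58 = 2^6 * 2^0.58
2^6 = 64, 2^0.58 ~ 1.4948492
PP ~ 64 * 1.4948492 = 95.6703488
Rounded to 2 decimals: 95.67

95.67


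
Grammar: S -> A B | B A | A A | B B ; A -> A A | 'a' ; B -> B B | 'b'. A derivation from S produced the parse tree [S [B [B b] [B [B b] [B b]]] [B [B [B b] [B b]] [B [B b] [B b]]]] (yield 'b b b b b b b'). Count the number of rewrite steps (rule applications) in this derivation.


Every bracketed nonterminal node [X ...] in the tree is produced by exactly one rule application.
Reading the tree off as a leftmost derivation:
  Step 1: S  =>  B B   (applied S -> B B)
  Step 2: B B  =>  B B B   (applied B -> B B)
  Step 3: B B B  =>  b B B   (applied B -> b)
  Step 4: b B B  =>  b B B B   (applied B -> B B)
  Step 5: b B B B  =>  b b B B   (applied B -> b)
  Step 6: b b B B  =>  b b b B   (applied B -> b)
  Step 7: b b b B  =>  b b b B B   (applied B -> B B)
  Step 8: b b b B B  =>  b b b B B B   (applied B -> B B)
  Step 9: b b b B B B  =>  b b b b B B   (applied B -> b)
  Step 10: b b b b B B  =>  b b b b b B   (applied B -> b)
  Step 11: b b b b b B  =>  b b b b b B B   (applied B -> B B)
  Step 12: b b b b b B B  =>  b b b b b b B   (applied B -> b)
  Step 13: b b b b b b B  =>  b b b b b b b   (applied B -> b)
Final yield: b b b b b b b
Total rewrite steps: 13

13


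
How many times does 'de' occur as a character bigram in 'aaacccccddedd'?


Scanning 'aaacccccddedd' for bigram 'de':
  Position 0: 'aa' -> no
  Position 1: 'aa' -> no
  Position 2: 'ac' -> no
  Position 3: 'cc' -> no
  Position 4: 'cc' -> no
  Position 5: 'cc' -> no
  Position 6: 'cc' -> no
  Position 7: 'cd' -> no
  Position 8: 'dd' -> no
  Position 9: 'de' -> MATCH
  Position 10: 'ed' -> no
  Position 11: 'dd' -> no
Total matches: 1

1


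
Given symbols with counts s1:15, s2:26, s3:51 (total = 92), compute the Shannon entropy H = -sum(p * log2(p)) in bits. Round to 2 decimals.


Computing entropy H = -sum(p_i * log2(p_i)):
  s1: p = 15/92 = 0.1630, -p*log2(p) = 0.4266
  s2: p = 26/92 = 0.2826, -p*log2(p) = 0.5152
  s3: p = 51/92 = 0.5543, -p*log2(p) = 0.4718
H = sum of terms = 1.4136
Rounded to 2 decimals: 1.41

1.41


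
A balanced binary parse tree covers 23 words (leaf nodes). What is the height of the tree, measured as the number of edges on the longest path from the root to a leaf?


In a balanced binary tree with n leaves the deepest leaf is ceil(log2(n)) edges below the root.
log2(23) = 4.5236
ceil(4.5236) = 5
height (edges) = 5

5


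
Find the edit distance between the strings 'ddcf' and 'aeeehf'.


Building DP table for s1='ddcf' (len 4) and s2='aeeehf' (len 6):
       a  e  e  e  h  f
    0  1  2  3  4  5  6
  d 1  1  2  3  4  5  6
  d 2  2  2  3  4  5  6
  c 3  3  3  3  4  5  6
  f 4  4  4  4  4  5  5
Edit distance = dp[4][6] = 5

5


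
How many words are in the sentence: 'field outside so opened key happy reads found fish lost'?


Counting words by splitting on spaces:
  Word 1: 'field'
  Word 2: 'outside'
  Word 3: 'so'
  Word 4: 'opened'
  Word 5: 'key'
  Word 6: 'happy'
  Word 7: 'reads'
  Word 8: 'found'
  Word 9: 'fish'
  Word 10: 'lost'
Total words: 10

10


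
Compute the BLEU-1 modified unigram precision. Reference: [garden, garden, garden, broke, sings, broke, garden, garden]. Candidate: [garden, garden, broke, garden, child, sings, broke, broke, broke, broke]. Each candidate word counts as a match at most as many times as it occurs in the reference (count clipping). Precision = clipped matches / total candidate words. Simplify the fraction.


Reference word counts: {'broke': 2, 'garden': 5, 'sings': 1}
Checking each candidate word (with clipping):
  'garden' -> in reference (ref count 5, used 1/5) -> match (matches: 1)
  'garden' -> in reference (ref count 5, used 2/5) -> match (matches: 2)
  'broke' -> in reference (ref count 2, used 1/2) -> match (matches: 3)
  'garden' -> in reference (ref count 5, used 3/5) -> match (matches: 4)
  'child' -> not in reference -> no match (matches: 4)
  'sings' -> in reference (ref count 1, used 1/1) -> match (matches: 5)
  'broke' -> in reference (ref count 2, used 2/2) -> match (matches: 6)
  'broke' -> ref count 2 already used up (2/2) -> clipped, no match (matches: 6)
  'broke' -> ref count 2 already used up (2/2) -> clipped, no match (matches: 6)
  'broke' -> ref count 2 already used up (2/2) -> clipped, no match (matches: 6)
Clipped matches: 6, Candidate length: 10
Precision = 6/10 = 3/5

3/5


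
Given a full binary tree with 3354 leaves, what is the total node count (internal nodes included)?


Leaf nodes (terminals): 3354
Internal nodes = n - 1 = 3354 - 1 = 3353
Total = leaves + internal = 3354 + 3353 = 6707

6707


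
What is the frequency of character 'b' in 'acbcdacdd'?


Scanning 'acbcdacdd' for 'b':
  Position 2: 'b' -> MATCH (count: 1)
Total occurrences of 'b': 1

1


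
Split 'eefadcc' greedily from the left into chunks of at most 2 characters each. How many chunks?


'eefadcc' has 7 characters.
Chunking with max size 2:
  Chunk 1: 'ee' (positions 0-1)
  Chunk 2: 'fa' (positions 2-3)
  Chunk 3: 'dc' (positions 4-5)
  Chunk 4: 'c' (positions 6-6)
Total chunks: ceil(7 / 2) = 4

4


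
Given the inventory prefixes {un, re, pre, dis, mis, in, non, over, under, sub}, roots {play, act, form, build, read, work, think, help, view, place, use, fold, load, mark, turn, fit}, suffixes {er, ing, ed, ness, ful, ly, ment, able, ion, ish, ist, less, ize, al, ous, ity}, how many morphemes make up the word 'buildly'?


Segmenting 'buildly' against the inventory:
  'build' -> root (morpheme 1)
  'ly' -> suffix (morpheme 2)
Total morphemes: 2

2


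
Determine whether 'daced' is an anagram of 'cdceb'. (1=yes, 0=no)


Sort characters of 'daced': 'acdde'
Sort characters of 'cdceb': 'bccde'
Sorted forms differ -> they are NOT anagrams
Result: 0

0


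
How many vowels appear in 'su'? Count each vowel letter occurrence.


Scanning each character of 'su':
  Position 1: 's' -> consonant (running count: 0)
  Position 2: 'u' -> vowel (running count: 1)
Total vowels: 1

1


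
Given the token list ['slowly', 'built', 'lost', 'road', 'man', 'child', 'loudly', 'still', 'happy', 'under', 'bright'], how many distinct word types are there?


Listing all tokens and tracking unique types:
  Token 1: 'slowly' -> NEW (unique so far: 1)
  Token 2: 'built' -> NEW (unique so far: 2)
  Token 3: 'lost' -> NEW (unique so far: 3)
  Token 4: 'road' -> NEW (unique so far: 4)
  Token 5: 'man' -> NEW (unique so far: 5)
  Token 6: 'child' -> NEW (unique so far: 6)
  Token 7: 'loudly' -> NEW (unique so far: 7)
  Token 8: 'still' -> NEW (unique so far: 8)
  Token 9: 'happy' -> NEW (unique so far: 9)
  Token 10: 'under' -> NEW (unique so far: 10)
  Token 11: 'bright' -> NEW (unique so far: 11)
Unique types: ('bright', 'built', 'child', 'happy', 'lost', 'loudly', 'man', 'road', 'slowly', 'still', 'under')
Vocabulary size: 11

11


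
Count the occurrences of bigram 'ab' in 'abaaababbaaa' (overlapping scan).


Scanning 'abaaababbaaa' for bigram 'ab':
  Position 0: 'ab' -> MATCH
  Position 1: 'ba' -> no
  Position 2: 'aa' -> no
  Position 3: 'aa' -> no
  Position 4: 'ab' -> MATCH
  Position 5: 'ba' -> no
  Position 6: 'ab' -> MATCH
  Position 7: 'bb' -> no
  Position 8: 'ba' -> no
  Position 9: 'aa' -> no
  Position 10: 'aa' -> no
Total matches: 3

3


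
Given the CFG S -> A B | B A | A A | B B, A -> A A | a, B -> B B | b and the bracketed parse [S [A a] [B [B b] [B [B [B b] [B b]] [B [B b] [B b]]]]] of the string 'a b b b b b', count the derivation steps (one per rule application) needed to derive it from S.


Every bracketed nonterminal node [X ...] in the tree is produced by exactly one rule application.
Reading the tree off as a leftmost derivation:
  Step 1: S  =>  A B   (applied S -> A B)
  Step 2: A B  =>  a B   (applied A -> a)
  Step 3: a B  =>  a B B   (applied B -> B B)
  Step 4: a B B  =>  a b B   (applied B -> b)
  Step 5: a b B  =>  a b B B   (applied B -> B B)
  Step 6: a b B B  =>  a b B B B   (applied B -> B B)
  Step 7: a b B B B  =>  a b b B B   (applied B -> b)
  Step 8: a b b B B  =>  a b b b B   (applied B -> b)
  Step 9: a b b b B  =>  a b b b B B   (applied B -> B B)
  Step 10: a b b b B B  =>  a b b b b B   (applied B -> b)
  Step 11: a b b b b B  =>  a b b b b b   (applied B -> b)
Final yield: a b b b b b
Total rewrite steps: 11

11


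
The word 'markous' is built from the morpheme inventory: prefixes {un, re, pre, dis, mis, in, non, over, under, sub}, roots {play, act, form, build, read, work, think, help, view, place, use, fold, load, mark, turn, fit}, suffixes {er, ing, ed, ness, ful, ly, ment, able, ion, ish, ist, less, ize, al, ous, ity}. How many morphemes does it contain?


Segmenting 'markous' against the inventory:
  'mark' -> root (morpheme 1)
  'ous' -> suffix (morpheme 2)
Total morphemes: 2

2


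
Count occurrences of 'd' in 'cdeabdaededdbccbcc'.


Scanning 'cdeabdaededdbccbcc' for 'd':
  Position 1: 'd' -> MATCH (count: 1)
  Position 5: 'd' -> MATCH (count: 2)
  Position 8: 'd' -> MATCH (count: 3)
  Position 10: 'd' -> MATCH (count: 4)
  Position 11: 'd' -> MATCH (count: 5)
Total occurrences of 'd': 5

5


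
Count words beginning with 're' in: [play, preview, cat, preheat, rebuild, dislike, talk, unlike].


Checking each word for prefix 're':
  'play' -> no (count: 0)
  'preview' -> no (count: 0)
  'cat' -> no (count: 0)
  'preheat' -> no (count: 0)
  'rebuild' -> YES, starts with 're' (count: 1)
  'dislike' -> no (count: 1)
  'talk' -> no (count: 1)
  'unlike' -> no (count: 1)
Total with prefix 're': 1

1


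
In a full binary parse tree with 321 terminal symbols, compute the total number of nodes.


Leaf nodes (terminals): 321
Internal nodes = n - 1 = 321 - 1 = 320
Total = leaves + internal = 321 + 320 = 641

641


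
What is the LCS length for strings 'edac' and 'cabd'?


DP table for LCS of 'edac' and 'cabd':
       c  a  b  d
    0  0  0  0  0
  e 0  0  0  0  0
  d 0  0  0  0  1
  a 0  0  1  1  1
  c 0  1  1  1  1
LCS: 'd'
LCS length = 1

1


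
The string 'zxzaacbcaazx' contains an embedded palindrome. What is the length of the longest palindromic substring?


Scanning 'zxzaacbcaazx' for palindromic substrings.
Substring at positions 1-11: 'xzaacbcaazx'.
Check: reverse('xzaacbcaazx') = 'xzaacbcaazx' -> palindrome confirmed.
Neighbouring characters ('z' / '-') break symmetry, so it cannot extend further.
No longer palindromic substring exists; longest length = 11

11


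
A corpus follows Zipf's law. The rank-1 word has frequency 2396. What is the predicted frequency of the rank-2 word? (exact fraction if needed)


Zipf's law: freq(rank) = f1 / rank
f1 = 2396, rank = 2
freq = 2396 / 2
= 1198

1198


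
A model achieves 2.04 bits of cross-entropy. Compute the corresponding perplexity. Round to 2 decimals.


Perplexity formula: PP = 2^H
H = 2.04
PP = 2^2.04
Decompose: 2^2.04 = 2^2 * 2^0.04
2^2 = 4, 2^0.04 ~ 1.0281138
PP ~ 4 * 1.0281138 = 4.1124552
Rounded to 2 decimals: 4.11

4.11


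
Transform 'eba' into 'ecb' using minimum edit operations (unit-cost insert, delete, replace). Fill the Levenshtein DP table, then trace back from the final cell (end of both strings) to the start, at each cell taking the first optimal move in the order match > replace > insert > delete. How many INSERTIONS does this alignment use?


Edit distance = 2. Backtracking from cell (3, 3) with preference match > replace > insert > delete,
then listing the resulting alignment 'eba' -> 'ecb' left to right:
  Step 1: keep 'e'
  Step 2: replace b->c
  Step 3: replace a->b
Total insertions: 0

0


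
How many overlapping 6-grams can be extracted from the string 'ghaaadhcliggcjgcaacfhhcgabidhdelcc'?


String 'ghaaadhcliggcjgcaacfhhcgabidhdelcc' has length L = 34.
Number of overlapping n-grams = L - n + 1
Substituting: 34 - 6 + 1 = 29

29


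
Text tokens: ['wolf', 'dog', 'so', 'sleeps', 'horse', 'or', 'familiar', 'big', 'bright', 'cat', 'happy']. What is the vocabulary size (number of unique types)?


Listing all tokens and tracking unique types:
  Token 1: 'wolf' -> NEW (unique so far: 1)
  Token 2: 'dog' -> NEW (unique so far: 2)
  Token 3: 'so' -> NEW (unique so far: 3)
  Token 4: 'sleeps' -> NEW (unique so far: 4)
  Token 5: 'horse' -> NEW (unique so far: 5)
  Token 6: 'or' -> NEW (unique so far: 6)
  Token 7: 'familiar' -> NEW (unique so far: 7)
  Token 8: 'big' -> NEW (unique so far: 8)
  Token 9: 'bright' -> NEW (unique so far: 9)
  Token 10: 'cat' -> NEW (unique so far: 10)
  Token 11: 'happy' -> NEW (unique so far: 11)
Unique types: ('big', 'bright', 'cat', 'dog', 'familiar', 'happy', 'horse', 'or', 'sleeps', 'so', 'wolf')
Vocabulary size: 11

11


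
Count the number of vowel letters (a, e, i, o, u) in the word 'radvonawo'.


Scanning each character of 'radvonawo':
  Position 1: 'r' -> consonant (running count: 0)
  Position 2: 'a' -> vowel (running count: 1)
  Position 3: 'd' -> consonant (running count: 1)
  Position 4: 'v' -> consonant (running count: 1)
  Position 5: 'o' -> vowel (running count: 2)
  Position 6: 'n' -> consonant (running count: 2)
  Position 7: 'a' -> vowel (running count: 3)
  Position 8: 'w' -> consonant (running count: 3)
  Position 9: 'o' -> vowel (running count: 4)
Total vowels: 4

4


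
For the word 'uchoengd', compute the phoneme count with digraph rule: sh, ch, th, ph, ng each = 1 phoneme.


Parsing 'uchoengd' greedily, digraphs first:
  'u' -> vowel phoneme (phonemes so far: 1)
  'ch' -> digraph (1 consonant phoneme) (phonemes so far: 2)
  'o' -> vowel phoneme (phonemes so far: 3)
  'e' -> vowel phoneme (phonemes so far: 4)
  'ng' -> digraph (1 consonant phoneme) (phonemes so far: 5)
  'd' -> consonant phoneme (phonemes so far: 6)
Total phonemes: 6

6


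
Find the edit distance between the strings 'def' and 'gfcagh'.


Building DP table for s1='def' (len 3) and s2='gfcagh' (len 6):
       g  f  c  a  g  h
    0  1  2  3  4  5  6
  d 1  1  2  3  4  5  6
  e 2  2  2  3  4  5  6
  f 3  3  2  3  4  5  6
Edit distance = dp[3][6] = 6

6


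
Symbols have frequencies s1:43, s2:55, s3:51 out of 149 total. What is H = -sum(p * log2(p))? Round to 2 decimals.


Computing entropy H = -sum(p_i * log2(p_i)):
  s1: p = 43/149 = 0.2886, -p*log2(p) = 0.5174
  s2: p = 55/149 = 0.3691, -p*log2(p) = 0.5307
  s3: p = 51/149 = 0.3423, -p*log2(p) = 0.5294
H = sum of terms = 1.5775
Rounded to 2 decimals: 1.58

1.58


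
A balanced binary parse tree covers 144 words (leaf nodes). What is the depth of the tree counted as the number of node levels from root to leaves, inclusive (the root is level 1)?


In a balanced binary tree with n leaves the deepest leaf is ceil(log2(n)) edges below the root,
so counting node levels inclusive of root and leaves gives ceil(log2(n)) + 1 levels.
log2(144) = 7.1699
ceil(7.1699) = 8
levels = 8 + 1 = 9

9


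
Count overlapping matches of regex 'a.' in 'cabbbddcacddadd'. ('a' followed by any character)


Pattern: a. means 'a' followed by any character.
Scanning 'cabbbddcacddadd' position-by-position:
  Pos 0: window 'ca' -> no
  Pos 1: window 'ab' -> MATCH
  Pos 2: window 'bb' -> no
  Pos 3: window 'bb' -> no
  Pos 4: window 'bd' -> no
  Pos 5: window 'dd' -> no
  Pos 6: window 'dc' -> no
  Pos 7: window 'ca' -> no
  Pos 8: window 'ac' -> MATCH
  Pos 9: window 'cd' -> no
  Pos 10: window 'dd' -> no
  Pos 11: window 'da' -> no
  Pos 12: window 'ad' -> MATCH
  Pos 13: window 'dd' -> no
  Pos 14: window 'd' -> no
Total matches: 3

3


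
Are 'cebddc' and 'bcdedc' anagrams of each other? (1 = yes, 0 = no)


Sort characters of 'cebddc': 'bccdde'
Sort characters of 'bcdedc': 'bccdde'
Sorted forms match -> they ARE anagrams
Result: 1

1


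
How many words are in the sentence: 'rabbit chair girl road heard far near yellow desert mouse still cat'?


Counting words by splitting on spaces:
  Word 1: 'rabbit'
  Word 2: 'chair'
  Word 3: 'girl'
  Word 4: 'road'
  Word 5: 'heard'
  Word 6: 'far'
  Word 7: 'near'
  Word 8: 'yellow'
  Word 9: 'desert'
  Word 10: 'mouse'
  Word 11: 'still'
  Word 12: 'cat'
Total words: 12

12


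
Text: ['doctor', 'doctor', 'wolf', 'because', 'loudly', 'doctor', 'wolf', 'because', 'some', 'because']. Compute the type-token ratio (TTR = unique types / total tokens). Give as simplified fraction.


Tokens: 10
Unique types: ('because', 'doctor', 'loudly', 'some', 'wolf') = 5
TTR = 5/10
Simplify: divide both by 5 -> 1/2
TTR = 1/2

1/2


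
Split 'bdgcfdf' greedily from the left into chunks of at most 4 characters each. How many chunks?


'bdgcfdf' has 7 characters.
Chunking with max size 4:
  Chunk 1: 'bdgc' (positions 0-3)
  Chunk 2: 'fdf' (positions 4-6)
Total chunks: ceil(7 / 4) = 2

2


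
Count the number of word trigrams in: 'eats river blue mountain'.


Word trigrams from [4] words:
  Trigram 1: (eats river blue)
  Trigram 2: (river blue mountain)
Total word trigrams: 4 - 2 = 2

2


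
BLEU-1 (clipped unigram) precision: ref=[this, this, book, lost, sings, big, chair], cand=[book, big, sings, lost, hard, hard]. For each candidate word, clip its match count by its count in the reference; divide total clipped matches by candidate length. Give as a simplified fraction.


Reference word counts: {'big': 1, 'book': 1, 'chair': 1, 'lost': 1, 'sings': 1, 'this': 2}
Checking each candidate word (with clipping):
  'book' -> in reference (ref count 1, used 1/1) -> match (matches: 1)
  'big' -> in reference (ref count 1, used 1/1) -> match (matches: 2)
  'sings' -> in reference (ref count 1, used 1/1) -> match (matches: 3)
  'lost' -> in reference (ref count 1, used 1/1) -> match (matches: 4)
  'hard' -> not in reference -> no match (matches: 4)
  'hard' -> not in reference -> no match (matches: 4)
Clipped matches: 4, Candidate length: 6
Precision = 4/6 = 2/3

2/3


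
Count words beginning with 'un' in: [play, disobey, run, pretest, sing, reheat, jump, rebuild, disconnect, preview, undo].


Checking each word for prefix 'un':
  'play' -> no (count: 0)
  'disobey' -> no (count: 0)
  'run' -> no (count: 0)
  'pretest' -> no (count: 0)
  'sing' -> no (count: 0)
  'reheat' -> no (count: 0)
  'jump' -> no (count: 0)
  'rebuild' -> no (count: 0)
  'disconnect' -> no (count: 0)
  'preview' -> no (count: 0)
  'undo' -> YES, starts with 'un' (count: 1)
Total with prefix 'un': 1

1


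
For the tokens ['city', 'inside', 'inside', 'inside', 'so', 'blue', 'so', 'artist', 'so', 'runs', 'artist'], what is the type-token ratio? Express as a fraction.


Tokens: 11
Unique types: ('artist', 'blue', 'city', 'inside', 'runs', 'so') = 6
TTR = 6/11
Already in lowest terms.

6/11


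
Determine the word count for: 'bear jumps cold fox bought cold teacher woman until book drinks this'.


Counting words by splitting on spaces:
  Word 1: 'bear'
  Word 2: 'jumps'
  Word 3: 'cold'
  Word 4: 'fox'
  Word 5: 'bought'
  Word 6: 'cold'
  Word 7: 'teacher'
  Word 8: 'woman'
  Word 9: 'until'
  Word 10: 'book'
  Word 11: 'drinks'
  Word 12: 'this'
Total words: 12

12


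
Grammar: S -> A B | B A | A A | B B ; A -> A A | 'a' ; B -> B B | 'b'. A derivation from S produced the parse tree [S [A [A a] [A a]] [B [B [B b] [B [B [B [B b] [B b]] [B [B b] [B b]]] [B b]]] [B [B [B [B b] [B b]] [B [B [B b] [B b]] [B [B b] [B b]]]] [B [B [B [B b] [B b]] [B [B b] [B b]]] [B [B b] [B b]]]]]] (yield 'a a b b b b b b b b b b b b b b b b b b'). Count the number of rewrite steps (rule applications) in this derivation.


Every bracketed nonterminal node [X ...] in the tree is produced by exactly one rule application.
Reading the tree off as a leftmost derivation:
  Step 1: S  =>  A B   (applied S -> A B)
  Step 2: A B  =>  A A B   (applied A -> A A)
  Step 3: A A B  =>  a A B   (applied A -> a)
  Step 4: a A B  =>  a a B   (applied A -> a)
  Step 5: a a B  =>  a a B B   (applied B -> B B)
  Step 6: a a B B  =>  a a B B B   (applied B -> B B)
  Step 7: a a B B B  =>  a a b B B   (applied B -> b)
  Step 8: a a b B B  =>  a a b B B B   (applied B -> B B)
  Step 9: a a b B B B  =>  a a b B B B B   (applied B -> B B)
  Step 10: a a b B B B B  =>  a a b B B B B B   (applied B -> B B)
  Step 11: a a b B B B B B  =>  a a b b B B B B   (applied B -> b)
  Step 12: a a b b B B B B  =>  a a b b b B B B   (applied B -> b)
  Step 13: a a b b b B B B  =>  a a b b b B B B B   (applied B -> B B)
  Step 14: a a b b b B B B B  =>  a a b b b b B B B   (applied B -> b)
  Step 15: a a b b b b B B B  =>  a a b b b b b B B   (applied B -> b)
  Step 16: a a b b b b b B B  =>  a a b b b b b b B   (applied B -> b)
  Step 17: a a b b b b b b B  =>  a a b b b b b b B B   (applied B -> B B)
  Step 18: a a b b b b b b B B  =>  a a b b b b b b B B B   (applied B -> B B)
  Step 19: a a b b b b b b B B B  =>  a a b b b b b b B B B B   (applied B -> B B)
  Step 20: a a b b b b b b B B B B  =>  a a b b b b b b b B B B   (applied B -> b)
  Step 21: a a b b b b b b b B B B  =>  a a b b b b b b b b B B   (applied B -> b)
  Step 22: a a b b b b b b b b B B  =>  a a b b b b b b b b B B B   (applied B -> B B)
  Step 23: a a b b b b b b b b B B B  =>  a a b b b b b b b b B B B B   (applied B -> B B)
  Step 24: a a b b b b b b b b B B B B  =>  a a b b b b b b b b b B B B   (applied B -> b)
  Step 25: a a b b b b b b b b b B B B  =>  a a b b b b b b b b b b B B   (applied B -> b)
  Step 26: a a b b b b b b b b b b B B  =>  a a b b b b b b b b b b B B B   (applied B -> B B)
  Step 27: a a b b b b b b b b b b B B B  =>  a a b b b b b b b b b b b B B   (applied B -> b)
  Step 28: a a b b b b b b b b b b b B B  =>  a a b b b b b b b b b b b b B   (applied B -> b)
  Step 29: a a b b b b b b b b b b b b B  =>  a a b b b b b b b b b b b b B B   (applied B -> B B)
  Step 30: a a b b b b b b b b b b b b B B  =>  a a b b b b b b b b b b b b B B B   (applied B -> B B)
  Step 31: a a b b b b b b b b b b b b B B B  =>  a a b b b b b b b b b b b b B B B B   (applied B -> B B)
  Step 32: a a b b b b b b b b b b b b B B B B  =>  a a b b b b b b b b b b b b b B B B   (applied B -> b)
  Step 33: a a b b b b b b b b b b b b b B B B  =>  a a b b b b b b b b b b b b b b B B   (applied B -> b)
  Step 34: a a b b b b b b b b b b b b b b B B  =>  a a b b b b b b b b b b b b b b B B B   (applied B -> B B)
  Step 35: a a b b b b b b b b b b b b b b B B B  =>  a a b b b b b b b b b b b b b b b B B   (applied B -> b)
  Step 36: a a b b b b b b b b b b b b b b b B B  =>  a a b b b b b b b b b b b b b b b b B   (applied B -> b)
  Step 37: a a b b b b b b b b b b b b b b b b B  =>  a a b b b b b b b b b b b b b b b b B B   (applied B -> B B)
  Step 38: a a b b b b b b b b b b b b b b b b B B  =>  a a b b b b b b b b b b b b b b b b b B   (applied B -> b)
  Step 39: a a b b b b b b b b b b b b b b b b b B  =>  a a b b b b b b b b b b b b b b b b b b   (applied B -> b)
Final yield: a a b b b b b b b b b b b b b b b b b b
Total rewrite steps: 39

39


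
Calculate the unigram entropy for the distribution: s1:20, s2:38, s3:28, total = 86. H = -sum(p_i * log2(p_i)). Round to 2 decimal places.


Computing entropy H = -sum(p_i * log2(p_i)):
  s1: p = 20/86 = 0.2326, -p*log2(p) = 0.4894
  s2: p = 38/86 = 0.4419, -p*log2(p) = 0.5207
  s3: p = 28/86 = 0.3256, -p*log2(p) = 0.5271
H = sum of terms = 1.5372
Rounded to 2 decimals: 1.54

1.54


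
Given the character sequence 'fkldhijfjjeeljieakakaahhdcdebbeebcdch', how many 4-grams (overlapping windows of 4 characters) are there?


String 'fkldhijfjjeeljieakakaahhdcdebbeebcdch' has length L = 37.
Number of overlapping n-grams = L - n + 1
Substituting: 37 - 4 + 1 = 34

34


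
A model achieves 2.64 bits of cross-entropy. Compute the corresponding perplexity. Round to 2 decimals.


Perplexity formula: PP = 2^H
H = 2.64
PP = 2^2.64
Decompose: 2^2.64 = 2^2 * 2^0.64
2^2 = 4, 2^0.64 ~ 1.5583292
PP ~ 4 * 1.5583292 = 6.2333168
Rounded to 2 decimals: 6.23

6.23


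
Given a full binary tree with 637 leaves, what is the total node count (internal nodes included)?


Leaf nodes (terminals): 637
Internal nodes = n - 1 = 637 - 1 = 636
Total = leaves + internal = 637 + 636 = 1273

1273


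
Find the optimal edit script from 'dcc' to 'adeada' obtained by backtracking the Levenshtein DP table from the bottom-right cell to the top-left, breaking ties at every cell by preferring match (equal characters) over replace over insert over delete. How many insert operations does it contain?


Edit distance = 5. Backtracking from cell (3, 6) with preference match > replace > insert > delete,
then listing the resulting alignment 'dcc' -> 'adeada' left to right:
  Step 1: insert 'a' [insertion #1]
  Step 2: keep 'd'
  Step 3: insert 'e' [insertion #2]
  Step 4: insert 'a' [insertion #3]
  Step 5: replace c->d
  Step 6: replace c->a
Total insertions: 3

3


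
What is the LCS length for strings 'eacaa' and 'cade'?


DP table for LCS of 'eacaa' and 'cade':
       c  a  d  e
    0  0  0  0  0
  e 0  0  0  0  1
  a 0  0  1  1  1
  c 0  1  1  1  1
  a 0  1  2  2  2
  a 0  1  2  2  2
LCS: 'ca'
LCS length = 2

2


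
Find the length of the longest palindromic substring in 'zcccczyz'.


Scanning 'zcccczyz' for palindromic substrings.
Substring at positions 0-5: 'zccccz'.
Check: reverse('zccccz') = 'zccccz' -> palindrome confirmed.
Neighbouring characters ('-' / 'y') break symmetry, so it cannot extend further.
No longer palindromic substring exists; longest length = 6

6


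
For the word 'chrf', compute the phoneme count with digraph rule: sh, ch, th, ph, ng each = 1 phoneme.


Parsing 'chrf' greedily, digraphs first:
  'ch' -> digraph (1 consonant phoneme) (phonemes so far: 1)
  'r' -> consonant phoneme (phonemes so far: 2)
  'f' -> consonant phoneme (phonemes so far: 3)
Total phonemes: 3

3


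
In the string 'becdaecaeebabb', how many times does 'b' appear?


Scanning 'becdaecaeebabb' for 'b':
  Position 0: 'b' -> MATCH (count: 1)
  Position 10: 'b' -> MATCH (count: 2)
  Position 12: 'b' -> MATCH (count: 3)
  Position 13: 'b' -> MATCH (count: 4)
Total occurrences of 'b': 4

4


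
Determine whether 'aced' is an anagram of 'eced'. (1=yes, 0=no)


Sort characters of 'aced': 'acde'
Sort characters of 'eced': 'cdee'
Sorted forms differ -> they are NOT anagrams
Result: 0

0


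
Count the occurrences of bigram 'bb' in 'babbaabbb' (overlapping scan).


Scanning 'babbaabbb' for bigram 'bb':
  Position 0: 'ba' -> no
  Position 1: 'ab' -> no
  Position 2: 'bb' -> MATCH
  Position 3: 'ba' -> no
  Position 4: 'aa' -> no
  Position 5: 'ab' -> no
  Position 6: 'bb' -> MATCH
  Position 7: 'bb' -> MATCH
Total matches: 3

3


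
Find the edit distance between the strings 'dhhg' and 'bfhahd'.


Building DP table for s1='dhhg' (len 4) and s2='bfhahd' (len 6):
       b  f  h  a  h  d
    0  1  2  3  4  5  6
  d 1  1  2  3  4  5  5
  h 2  2  2  2  3  4  5
  h 3  3  3  2  3  3  4
  g 4  4  4  3  3  4  4
Edit distance = dp[4][6] = 4

4


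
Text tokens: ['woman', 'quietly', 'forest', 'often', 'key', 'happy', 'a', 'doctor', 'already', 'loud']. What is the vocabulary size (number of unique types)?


Listing all tokens and tracking unique types:
  Token 1: 'woman' -> NEW (unique so far: 1)
  Token 2: 'quietly' -> NEW (unique so far: 2)
  Token 3: 'forest' -> NEW (unique so far: 3)
  Token 4: 'often' -> NEW (unique so far: 4)
  Token 5: 'key' -> NEW (unique so far: 5)
  Token 6: 'happy' -> NEW (unique so far: 6)
  Token 7: 'a' -> NEW (unique so far: 7)
  Token 8: 'doctor' -> NEW (unique so far: 8)
  Token 9: 'already' -> NEW (unique so far: 9)
  Token 10: 'loud' -> NEW (unique so far: 10)
Unique types: ('a', 'already', 'doctor', 'forest', 'happy', 'key', 'loud', 'often', 'quietly', 'woman')
Vocabulary size: 10

10


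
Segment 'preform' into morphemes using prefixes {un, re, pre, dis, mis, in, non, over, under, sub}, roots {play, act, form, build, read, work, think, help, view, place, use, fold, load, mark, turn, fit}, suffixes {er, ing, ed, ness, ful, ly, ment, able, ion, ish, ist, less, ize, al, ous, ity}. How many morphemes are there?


Segmenting 'preform' against the inventory:
  'pre' -> prefix (morpheme 1)
  'form' -> root (morpheme 2)
Total morphemes: 2

2


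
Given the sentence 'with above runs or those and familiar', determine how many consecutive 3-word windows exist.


Word trigrams from [7] words:
  Trigram 1: (with above runs)
  Trigram 2: (above runs or)
  Trigram 3: (runs or those)
  Trigram 4: (or those and)
  Trigram 5: (those and familiar)
Total word trigrams: 7 - 2 = 5

5


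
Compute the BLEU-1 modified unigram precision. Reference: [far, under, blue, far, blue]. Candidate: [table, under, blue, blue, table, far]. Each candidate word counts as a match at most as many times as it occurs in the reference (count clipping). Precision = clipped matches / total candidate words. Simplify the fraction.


Reference word counts: {'blue': 2, 'far': 2, 'under': 1}
Checking each candidate word (with clipping):
  'table' -> not in reference -> no match (matches: 0)
  'under' -> in reference (ref count 1, used 1/1) -> match (matches: 1)
  'blue' -> in reference (ref count 2, used 1/2) -> match (matches: 2)
  'blue' -> in reference (ref count 2, used 2/2) -> match (matches: 3)
  'table' -> not in reference -> no match (matches: 3)
  'far' -> in reference (ref count 2, used 1/2) -> match (matches: 4)
Clipped matches: 4, Candidate length: 6
Precision = 4/6 = 2/3

2/3


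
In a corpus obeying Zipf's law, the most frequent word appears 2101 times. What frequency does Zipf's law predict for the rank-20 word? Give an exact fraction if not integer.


Zipf's law: freq(rank) = f1 / rank
f1 = 2101, rank = 20
freq = 2101 / 20
GCD(2101, 20) = 1
Simplified: 2101/20

2101/20


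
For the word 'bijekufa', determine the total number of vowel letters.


Scanning each character of 'bijekufa':
  Position 1: 'b' -> consonant (running count: 0)
  Position 2: 'i' -> vowel (running count: 1)
  Position 3: 'j' -> consonant (running count: 1)
  Position 4: 'e' -> vowel (running count: 2)
  Position 5: 'k' -> consonant (running count: 2)
  Position 6: 'u' -> vowel (running count: 3)
  Position 7: 'f' -> consonant (running count: 3)
  Position 8: 'a' -> vowel (running count: 4)
Total vowels: 4

4


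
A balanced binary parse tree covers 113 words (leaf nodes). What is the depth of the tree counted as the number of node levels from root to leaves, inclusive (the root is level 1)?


In a balanced binary tree with n leaves the deepest leaf is ceil(log2(n)) edges below the root,
so counting node levels inclusive of root and leaves gives ceil(log2(n)) + 1 levels.
log2(113) = 6.8202
ceil(6.8202) = 7
levels = 7 + 1 = 8

8


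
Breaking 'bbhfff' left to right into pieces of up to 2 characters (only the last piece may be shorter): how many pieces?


'bbhfff' has 6 characters.
Chunking with max size 2:
  Chunk 1: 'bb' (positions 0-1)
  Chunk 2: 'hf' (positions 2-3)
  Chunk 3: 'ff' (positions 4-5)
Total chunks: ceil(6 / 2) = 3

3


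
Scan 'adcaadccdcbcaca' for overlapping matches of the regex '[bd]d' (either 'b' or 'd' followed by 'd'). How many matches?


Pattern: [bd]d means either 'b' or 'd' followed by 'd'.
Scanning 'adcaadccdcbcaca' position-by-position:
  Pos 0: window 'ad' -> no
  Pos 1: window 'dc' -> no
  Pos 2: window 'ca' -> no
  Pos 3: window 'aa' -> no
  Pos 4: window 'ad' -> no
  Pos 5: window 'dc' -> no
  Pos 6: window 'cc' -> no
  Pos 7: window 'cd' -> no
  Pos 8: window 'dc' -> no
  Pos 9: window 'cb' -> no
  Pos 10: window 'bc' -> no
  Pos 11: window 'ca' -> no
  Pos 12: window 'ac' -> no
  Pos 13: window 'ca' -> no
  Pos 14: window 'a' -> no
Total matches: 0

0


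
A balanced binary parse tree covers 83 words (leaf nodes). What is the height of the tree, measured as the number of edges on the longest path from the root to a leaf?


In a balanced binary tree with n leaves the deepest leaf is ceil(log2(n)) edges below the root.
log2(83) = 6.3750
ceil(6.3750) = 7
height (edges) = 7

7


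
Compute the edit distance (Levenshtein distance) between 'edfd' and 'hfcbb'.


Building DP table for s1='edfd' (len 4) and s2='hfcbb' (len 5):
       h  f  c  b  b
    0  1  2  3  4  5
  e 1  1  2  3  4  5
  d 2  2  2  3  4  5
  f 3  3  2  3  4  5
  d 4  4  3  3  4  5
Edit distance = dp[4][5] = 5

5


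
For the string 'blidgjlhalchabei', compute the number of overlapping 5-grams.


String 'blidgjlhalchabei' has length L = 16.
Number of overlapping n-grams = L - n + 1
Substituting: 16 - 5 + 1 = 12

12


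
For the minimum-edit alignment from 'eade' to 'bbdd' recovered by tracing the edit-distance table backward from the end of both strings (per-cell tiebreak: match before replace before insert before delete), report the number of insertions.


Edit distance = 3. Backtracking from cell (4, 4) with preference match > replace > insert > delete,
then listing the resulting alignment 'eade' -> 'bbdd' left to right:
  Step 1: replace e->b
  Step 2: replace a->b
  Step 3: keep 'd'
  Step 4: replace e->d
Total insertions: 0

0


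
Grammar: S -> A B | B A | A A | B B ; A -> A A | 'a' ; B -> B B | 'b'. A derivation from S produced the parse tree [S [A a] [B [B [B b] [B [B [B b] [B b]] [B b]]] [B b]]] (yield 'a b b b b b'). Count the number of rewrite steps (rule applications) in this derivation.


Every bracketed nonterminal node [X ...] in the tree is produced by exactly one rule application.
Reading the tree off as a leftmost derivation:
  Step 1: S  =>  A B   (applied S -> A B)
  Step 2: A B  =>  a B   (applied A -> a)
  Step 3: a B  =>  a B B   (applied B -> B B)
  Step 4: a B B  =>  a B B B   (applied B -> B B)
  Step 5: a B B B  =>  a b B B   (applied B -> b)
  Step 6: a b B B  =>  a b B B B   (applied B -> B B)
  Step 7: a b B B B  =>  a b B B B B   (applied B -> B B)
  Step 8: a b B B B B  =>  a b b B B B   (applied B -> b)
  Step 9: a b b B B B  =>  a b b b B B   (applied B -> b)
  Step 10: a b b b B B  =>  a b b b b B   (applied B -> b)
  Step 11: a b b b b B  =>  a b b b b b   (applied B -> b)
Final yield: a b b b b b
Total rewrite steps: 11

11


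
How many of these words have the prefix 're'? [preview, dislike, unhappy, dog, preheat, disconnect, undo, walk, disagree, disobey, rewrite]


Checking each word for prefix 're':
  'preview' -> no (count: 0)
  'dislike' -> no (count: 0)
  'unhappy' -> no (count: 0)
  'dog' -> no (count: 0)
  'preheat' -> no (count: 0)
  'disconnect' -> no (count: 0)
  'undo' -> no (count: 0)
  'walk' -> no (count: 0)
  'disagree' -> no (count: 0)
  'disobey' -> no (count: 0)
  'rewrite' -> YES, starts with 're' (count: 1)
Total with prefix 're': 1

1


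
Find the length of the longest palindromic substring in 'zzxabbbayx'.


Scanning 'zzxabbbayx' for palindromic substrings.
Substring at positions 3-7: 'abbba'.
Check: reverse('abbba') = 'abbba' -> palindrome confirmed.
Neighbouring characters ('x' / 'y') break symmetry, so it cannot extend further.
No longer palindromic substring exists; longest length = 5

5


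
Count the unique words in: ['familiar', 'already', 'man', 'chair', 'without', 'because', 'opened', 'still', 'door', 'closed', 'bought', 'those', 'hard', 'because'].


Listing all tokens and tracking unique types:
  Token 1: 'familiar' -> NEW (unique so far: 1)
  Token 2: 'already' -> NEW (unique so far: 2)
  Token 3: 'man' -> NEW (unique so far: 3)
  Token 4: 'chair' -> NEW (unique so far: 4)
  Token 5: 'without' -> NEW (unique so far: 5)
  Token 6: 'because' -> NEW (unique so far: 6)
  Token 7: 'opened' -> NEW (unique so far: 7)
  Token 8: 'still' -> NEW (unique so far: 8)
  Token 9: 'door' -> NEW (unique so far: 9)
  Token 10: 'closed' -> NEW (unique so far: 10)
  Token 11: 'bought' -> NEW (unique so far: 11)
  Token 12: 'those' -> NEW (unique so far: 12)
  Token 13: 'hard' -> NEW (unique so far: 13)
  Token 14: 'because' -> duplicate (unique so far: 13)
Unique types: ('already', 'because', 'bought', 'chair', 'closed', 'door', 'familiar', 'hard', 'man', 'opened', 'still', 'those', 'without')
Vocabulary size: 13

13


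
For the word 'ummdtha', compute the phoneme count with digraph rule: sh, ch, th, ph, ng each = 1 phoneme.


Parsing 'ummdtha' greedily, digraphs first:
  'u' -> vowel phoneme (phonemes so far: 1)
  'm' -> consonant phoneme (phonemes so far: 2)
  'm' -> consonant phoneme (phonemes so far: 3)
  'd' -> consonant phoneme (phonemes so far: 4)
  'th' -> digraph (1 consonant phoneme) (phonemes so far: 5)
  'a' -> vowel phoneme (phonemes so far: 6)
Total phonemes: 6

6


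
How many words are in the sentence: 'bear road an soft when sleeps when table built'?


Counting words by splitting on spaces:
  Word 1: 'bear'
  Word 2: 'road'
  Word 3: 'an'
  Word 4: 'soft'
  Word 5: 'when'
  Word 6: 'sleeps'
  Word 7: 'when'
  Word 8: 'table'
  Word 9: 'built'
Total words: 9

9
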